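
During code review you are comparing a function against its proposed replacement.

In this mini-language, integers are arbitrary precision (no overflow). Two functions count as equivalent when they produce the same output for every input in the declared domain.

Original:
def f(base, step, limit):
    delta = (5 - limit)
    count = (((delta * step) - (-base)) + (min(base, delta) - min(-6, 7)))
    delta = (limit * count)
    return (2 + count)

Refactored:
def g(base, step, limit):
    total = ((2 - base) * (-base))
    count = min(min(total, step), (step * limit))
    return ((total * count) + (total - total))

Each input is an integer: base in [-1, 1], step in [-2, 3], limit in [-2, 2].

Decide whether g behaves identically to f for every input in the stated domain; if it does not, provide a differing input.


The rewrite breaks on base=-1, step=-2, limit=-2, where the results are -8 and -6.
f: delta := 7 | count := -10 | delta := 20 | result -8
g: total := 3 | count := -2 | result -6
verdict: not equivalent; witness: base=-1, step=-2, limit=-2


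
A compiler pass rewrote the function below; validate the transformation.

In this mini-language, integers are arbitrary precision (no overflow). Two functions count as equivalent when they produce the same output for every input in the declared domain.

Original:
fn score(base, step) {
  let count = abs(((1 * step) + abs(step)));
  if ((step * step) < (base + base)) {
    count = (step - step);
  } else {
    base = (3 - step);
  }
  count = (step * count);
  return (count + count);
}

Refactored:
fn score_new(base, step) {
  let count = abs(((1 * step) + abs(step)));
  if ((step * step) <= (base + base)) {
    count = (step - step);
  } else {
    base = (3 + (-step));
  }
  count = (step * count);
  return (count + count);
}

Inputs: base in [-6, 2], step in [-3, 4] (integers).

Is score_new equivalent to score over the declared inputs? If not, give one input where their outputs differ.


The rewrite breaks on base=2, step=2, where the results are 16 and 0.
score: count=4, then ((step * step) < (base + base)) is false, then base=1, then count=8, then returns 16
score_new: count=4, then ((step * step) <= (base + base)) is true, then count=0, then count=0, then returns 0
verdict: not equivalent; witness: base=2, step=2


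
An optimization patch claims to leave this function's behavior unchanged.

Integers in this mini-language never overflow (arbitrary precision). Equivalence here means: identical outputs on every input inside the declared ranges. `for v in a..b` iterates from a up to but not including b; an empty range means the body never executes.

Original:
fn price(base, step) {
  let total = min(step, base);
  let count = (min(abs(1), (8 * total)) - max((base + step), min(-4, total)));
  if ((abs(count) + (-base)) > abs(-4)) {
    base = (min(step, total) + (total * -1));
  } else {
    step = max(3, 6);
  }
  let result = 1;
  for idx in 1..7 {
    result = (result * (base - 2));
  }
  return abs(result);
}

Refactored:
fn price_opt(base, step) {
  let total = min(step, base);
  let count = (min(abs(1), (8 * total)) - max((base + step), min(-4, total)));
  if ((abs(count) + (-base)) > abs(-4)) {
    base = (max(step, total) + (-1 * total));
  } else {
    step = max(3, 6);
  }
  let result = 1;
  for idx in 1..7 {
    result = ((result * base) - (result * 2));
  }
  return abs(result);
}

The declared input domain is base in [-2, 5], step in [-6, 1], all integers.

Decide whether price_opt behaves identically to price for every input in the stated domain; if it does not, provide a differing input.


Take base=-2, step=-1.
price: total = -2; count = -13; ((abs(count) + (-base)) > abs(-4)) -> true; base = 0; result = 1; [idx=1]; result = -2; [idx=2]; result = 4; [idx=3]; result = -8; [idx=4]; result = 16; [idx=5]; result = -32; [idx=6]; result = 64; return 64
price_opt: total = -2; count = -13; ((abs(count) + (-base)) > abs(-4)) -> true; base = 1; result = 1; [idx=1]; result = -1; [idx=2]; result = 1; [idx=3]; result = -1; [idx=4]; result = 1; [idx=5]; result = -1; [idx=6]; result = 1; return 1
64 and 1 differ, so these are not the same function on this domain.
verdict: not equivalent; witness: base=-2, step=-1


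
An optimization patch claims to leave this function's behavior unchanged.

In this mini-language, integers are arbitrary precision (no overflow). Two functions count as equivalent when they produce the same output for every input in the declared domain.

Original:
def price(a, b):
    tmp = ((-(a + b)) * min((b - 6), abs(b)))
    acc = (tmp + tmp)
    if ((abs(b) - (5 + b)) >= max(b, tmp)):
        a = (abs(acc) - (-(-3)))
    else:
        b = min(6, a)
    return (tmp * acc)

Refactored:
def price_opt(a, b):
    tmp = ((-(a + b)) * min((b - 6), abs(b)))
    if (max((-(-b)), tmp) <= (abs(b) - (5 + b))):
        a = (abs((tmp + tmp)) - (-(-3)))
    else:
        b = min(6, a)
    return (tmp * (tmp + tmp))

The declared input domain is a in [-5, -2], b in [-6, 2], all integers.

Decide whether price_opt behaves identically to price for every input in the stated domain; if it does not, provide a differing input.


Reading the diff, among the changes: local variable names differ, and statement counts differ, and comparison usage differs, and arithmetic usage differs.
One worked example (a=-2, b=-2) — price: tmp becomes -32; next acc becomes -64; next ((abs(b) - (5 + b)) >= max(b, tmp)) evaluates to true; next a becomes 61; next final value 2048; price_opt: tmp becomes -32; next (max((-(-b)), tmp) <= (abs(b) - (5 + b))) evaluates to true; next a becomes 61; next final value 2048; agreement on 2048.
An exhaustive pass over the 36 declared inputs shows identical outputs.
verdict: equivalent


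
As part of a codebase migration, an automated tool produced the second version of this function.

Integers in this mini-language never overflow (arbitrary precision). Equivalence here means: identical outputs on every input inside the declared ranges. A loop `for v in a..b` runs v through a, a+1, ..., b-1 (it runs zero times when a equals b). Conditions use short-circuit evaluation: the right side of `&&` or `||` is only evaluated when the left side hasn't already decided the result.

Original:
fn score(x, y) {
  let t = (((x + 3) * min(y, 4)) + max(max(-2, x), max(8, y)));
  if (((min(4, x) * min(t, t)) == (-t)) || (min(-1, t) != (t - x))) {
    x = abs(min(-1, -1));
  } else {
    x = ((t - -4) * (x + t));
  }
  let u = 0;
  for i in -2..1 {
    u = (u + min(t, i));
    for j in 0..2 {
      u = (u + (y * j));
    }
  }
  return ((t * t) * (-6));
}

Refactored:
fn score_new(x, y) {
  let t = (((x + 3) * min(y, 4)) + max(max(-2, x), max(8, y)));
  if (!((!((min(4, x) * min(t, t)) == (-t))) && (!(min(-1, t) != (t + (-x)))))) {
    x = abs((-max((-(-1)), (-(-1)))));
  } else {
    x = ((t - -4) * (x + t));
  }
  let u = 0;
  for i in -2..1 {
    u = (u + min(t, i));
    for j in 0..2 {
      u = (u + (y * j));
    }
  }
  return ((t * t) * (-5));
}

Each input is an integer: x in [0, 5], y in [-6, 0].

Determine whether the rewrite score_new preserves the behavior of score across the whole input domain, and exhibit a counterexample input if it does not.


Run the pair on x=0, y=-6.
score: t=-10, then (((min(4, x) * min(t, t)) == (-t)) || (min(-1, t) != (t - x))) is false, then x=60, then u=0, then (i=-2), then u=-10, then (j=0), then u=-10, then (j=1), then u=-16, then (i=-1), then u=-26, then (j=0), then u=-26, then (j=1), then u=-32, then (i=0), then u=-42, then (j=0), then u=-42, then (j=1), then u=-48, then returns -600
score_new: t=-10, then (!((!((min(4, x) * min(t, t)) == (-t))) && (!(min(-1, t) != (t + (-x)))))) is false, then x=60, then u=0, then (i=-2), then u=-10, then (j=0), then u=-10, then (j=1), then u=-16, then (i=-1), then u=-26, then (j=0), then u=-26, then (j=1), then u=-32, then (i=0), then u=-42, then (j=0), then u=-42, then (j=1), then u=-48, then returns -500
-600 against -500: the behavior changed.
verdict: not equivalent; witness: x=0, y=-6


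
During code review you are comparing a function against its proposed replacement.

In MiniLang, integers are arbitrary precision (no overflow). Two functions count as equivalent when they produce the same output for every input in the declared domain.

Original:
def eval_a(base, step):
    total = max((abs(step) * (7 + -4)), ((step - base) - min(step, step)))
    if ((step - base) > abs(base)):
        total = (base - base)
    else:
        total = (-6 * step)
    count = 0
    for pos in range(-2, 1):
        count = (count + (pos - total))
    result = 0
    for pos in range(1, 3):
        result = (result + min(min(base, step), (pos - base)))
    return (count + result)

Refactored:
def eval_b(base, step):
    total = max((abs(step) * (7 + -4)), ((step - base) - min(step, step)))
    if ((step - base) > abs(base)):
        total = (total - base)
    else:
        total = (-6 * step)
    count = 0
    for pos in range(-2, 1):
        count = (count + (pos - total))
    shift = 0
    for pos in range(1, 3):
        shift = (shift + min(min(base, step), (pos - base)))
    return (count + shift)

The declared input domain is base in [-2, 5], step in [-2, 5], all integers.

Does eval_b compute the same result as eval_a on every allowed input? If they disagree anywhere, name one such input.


Not equivalent: base=-2, step=1 separates them (-7 vs -22).
eval_a: total := 3 | ((step - base) > abs(base)): true | total := 0 | count := 0 | iter pos=-2: | count := -2 | iter pos=-1: | count := -3 | iter pos=0: | count := -3 | result := 0 | iter pos=1: | result := -2 | iter pos=2: | result := -4 | result -7
eval_b: total := 3 | ((step - base) > abs(base)): true | total := 5 | count := 0 | iter pos=-2: | count := -7 | iter pos=-1: | count := -13 | iter pos=0: | count := -18 | shift := 0 | iter pos=1: | shift := -2 | iter pos=2: | shift := -4 | result -22
verdict: not equivalent; witness: base=-2, step=1


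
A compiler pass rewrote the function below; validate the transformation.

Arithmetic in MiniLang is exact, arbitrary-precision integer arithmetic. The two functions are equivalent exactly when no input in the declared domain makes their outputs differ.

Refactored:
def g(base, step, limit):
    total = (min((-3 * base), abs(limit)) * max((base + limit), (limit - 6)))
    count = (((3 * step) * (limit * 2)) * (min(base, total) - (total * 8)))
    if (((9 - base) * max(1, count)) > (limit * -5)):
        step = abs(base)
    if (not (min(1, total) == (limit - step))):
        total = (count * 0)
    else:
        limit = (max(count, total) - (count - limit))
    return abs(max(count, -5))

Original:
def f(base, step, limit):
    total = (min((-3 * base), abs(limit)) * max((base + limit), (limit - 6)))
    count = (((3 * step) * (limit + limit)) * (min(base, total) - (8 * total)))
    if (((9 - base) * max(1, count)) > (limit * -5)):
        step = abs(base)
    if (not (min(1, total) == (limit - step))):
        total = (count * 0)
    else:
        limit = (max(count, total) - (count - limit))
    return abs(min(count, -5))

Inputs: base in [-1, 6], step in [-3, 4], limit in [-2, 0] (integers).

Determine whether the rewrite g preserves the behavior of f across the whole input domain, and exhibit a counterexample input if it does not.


base=-1, step=-3, limit=-2 yields 5 from f but 1512 from g.
verdict: not equivalent; witness: base=-1, step=-3, limit=-2


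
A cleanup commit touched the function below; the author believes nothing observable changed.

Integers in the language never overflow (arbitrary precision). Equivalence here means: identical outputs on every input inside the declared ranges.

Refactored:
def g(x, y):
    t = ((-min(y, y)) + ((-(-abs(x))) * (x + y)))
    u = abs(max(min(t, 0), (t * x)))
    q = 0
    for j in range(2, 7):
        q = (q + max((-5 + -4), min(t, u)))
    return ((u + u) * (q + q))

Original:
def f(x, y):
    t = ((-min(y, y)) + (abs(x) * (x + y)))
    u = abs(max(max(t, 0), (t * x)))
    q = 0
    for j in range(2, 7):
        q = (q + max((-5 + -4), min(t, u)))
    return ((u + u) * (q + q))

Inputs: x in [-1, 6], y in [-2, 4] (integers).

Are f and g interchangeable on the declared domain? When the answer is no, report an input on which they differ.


There is a counterexample at x=0, y=-2: 80 on one side, 0 on the other.
f: t := 2 | u := 2 | q := 0 | iter j=2: | q := 2 | iter j=3: | q := 4 | iter j=4: | q := 6 | iter j=5: | q := 8 | iter j=6: | q := 10 | result 80
g: t := 2 | u := 0 | q := 0 | iter j=2: | q := 0 | iter j=3: | q := 0 | iter j=4: | q := 0 | iter j=5: | q := 0 | iter j=6: | q := 0 | result 0
verdict: not equivalent; witness: x=0, y=-2


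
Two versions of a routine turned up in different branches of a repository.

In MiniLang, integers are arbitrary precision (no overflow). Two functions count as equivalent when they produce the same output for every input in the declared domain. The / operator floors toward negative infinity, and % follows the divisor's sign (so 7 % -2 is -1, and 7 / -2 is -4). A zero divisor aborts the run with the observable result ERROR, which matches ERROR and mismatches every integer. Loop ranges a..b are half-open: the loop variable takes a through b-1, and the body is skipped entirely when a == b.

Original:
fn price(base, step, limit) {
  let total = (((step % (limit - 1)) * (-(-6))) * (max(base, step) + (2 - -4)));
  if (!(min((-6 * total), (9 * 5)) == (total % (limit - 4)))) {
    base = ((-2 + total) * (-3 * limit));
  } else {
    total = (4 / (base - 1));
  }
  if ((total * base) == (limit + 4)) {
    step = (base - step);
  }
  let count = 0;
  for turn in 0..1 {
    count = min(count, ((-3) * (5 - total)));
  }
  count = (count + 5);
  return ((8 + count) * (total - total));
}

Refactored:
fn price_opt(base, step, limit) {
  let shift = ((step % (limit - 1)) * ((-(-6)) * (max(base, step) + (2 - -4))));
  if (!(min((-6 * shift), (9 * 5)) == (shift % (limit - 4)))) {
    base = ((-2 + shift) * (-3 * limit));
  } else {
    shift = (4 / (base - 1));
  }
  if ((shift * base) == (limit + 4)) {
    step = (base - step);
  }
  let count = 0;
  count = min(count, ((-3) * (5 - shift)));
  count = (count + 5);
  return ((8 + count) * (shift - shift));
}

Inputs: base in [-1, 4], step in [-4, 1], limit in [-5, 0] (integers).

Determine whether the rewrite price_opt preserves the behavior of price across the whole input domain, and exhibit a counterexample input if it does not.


The two versions differ — the changes include local variable names differ; also statement counts differ; also loop structure differs.
Tracing base=0, step=1, limit=-2: price: total = -84; (!(min((-6 * total), (9 * 5)) == (total % (limit - 4)))) -> true; base = -516; ((total * base) == (limit + 4)) -> false; count = 0; [turn=0]; count = -267; count = -262; return 0 | price_opt: shift = -84; (!(min((-6 * shift), (9 * 5)) == (shift % (limit - 4)))) -> true; base = -516; ((shift * base) == (limit + 4)) -> false; count = 0; count = -267; count = -262; return 0 — matching result 0.
An exhaustive pass over the 216 declared inputs shows identical outputs.
verdict: equivalent


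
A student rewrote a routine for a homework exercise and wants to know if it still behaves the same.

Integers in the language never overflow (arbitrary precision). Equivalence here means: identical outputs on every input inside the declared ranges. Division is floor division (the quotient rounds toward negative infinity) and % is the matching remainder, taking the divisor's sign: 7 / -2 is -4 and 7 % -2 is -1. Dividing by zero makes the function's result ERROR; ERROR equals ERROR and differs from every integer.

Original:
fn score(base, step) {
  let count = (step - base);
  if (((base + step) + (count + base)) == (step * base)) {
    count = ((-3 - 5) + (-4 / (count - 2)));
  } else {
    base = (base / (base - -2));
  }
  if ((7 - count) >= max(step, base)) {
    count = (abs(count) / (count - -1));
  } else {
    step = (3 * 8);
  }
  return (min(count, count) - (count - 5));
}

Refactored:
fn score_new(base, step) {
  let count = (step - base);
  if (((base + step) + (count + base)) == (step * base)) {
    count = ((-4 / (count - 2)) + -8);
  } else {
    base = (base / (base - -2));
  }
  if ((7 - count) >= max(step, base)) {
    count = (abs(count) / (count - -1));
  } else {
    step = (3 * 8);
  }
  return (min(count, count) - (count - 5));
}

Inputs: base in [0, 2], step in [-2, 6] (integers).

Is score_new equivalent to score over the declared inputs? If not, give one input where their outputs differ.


Reading the diff, among the changes: constant usage differs; also arithmetic usage differs.
As a probe, take base=1, step=2: score runs count := 1 | (((base + step) + (count + base)) == (step * base)): false | base := 0 | ((7 - count) >= max(step, base)): true | count := 0 | result 5; score_new runs count := 1 | (((base + step) + (count + base)) == (step * base)): false | base := 0 | ((7 - count) >= max(step, base)): true | count := 0 | result 5; both end at 5.
Across all 27 domain points the two functions coincide.
verdict: equivalent


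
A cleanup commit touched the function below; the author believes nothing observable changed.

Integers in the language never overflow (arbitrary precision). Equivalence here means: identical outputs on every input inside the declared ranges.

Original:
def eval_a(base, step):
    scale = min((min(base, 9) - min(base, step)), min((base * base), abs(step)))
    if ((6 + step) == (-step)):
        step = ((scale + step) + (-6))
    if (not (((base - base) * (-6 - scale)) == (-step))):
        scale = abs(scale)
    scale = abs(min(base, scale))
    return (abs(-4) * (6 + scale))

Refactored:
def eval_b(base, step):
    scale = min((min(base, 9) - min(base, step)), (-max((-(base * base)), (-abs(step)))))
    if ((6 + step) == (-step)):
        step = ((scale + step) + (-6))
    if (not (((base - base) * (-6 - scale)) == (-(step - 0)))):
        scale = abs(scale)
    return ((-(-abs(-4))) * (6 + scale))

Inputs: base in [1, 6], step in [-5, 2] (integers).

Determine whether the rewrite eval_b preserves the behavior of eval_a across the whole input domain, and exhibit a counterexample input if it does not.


There is a counterexample at base=2, step=-5: 32 on one side, 40 on the other.
eval_a: scale = 4; ((6 + step) == (-step)) -> false; (not (((base - base) * (-6 - scale)) == (-step))) -> true; scale = 4; scale = 2; return 32
eval_b: scale = 4; ((6 + step) == (-step)) -> false; (not (((base - base) * (-6 - scale)) == (-(step - 0)))) -> true; scale = 4; return 40
verdict: not equivalent; witness: base=2, step=-5


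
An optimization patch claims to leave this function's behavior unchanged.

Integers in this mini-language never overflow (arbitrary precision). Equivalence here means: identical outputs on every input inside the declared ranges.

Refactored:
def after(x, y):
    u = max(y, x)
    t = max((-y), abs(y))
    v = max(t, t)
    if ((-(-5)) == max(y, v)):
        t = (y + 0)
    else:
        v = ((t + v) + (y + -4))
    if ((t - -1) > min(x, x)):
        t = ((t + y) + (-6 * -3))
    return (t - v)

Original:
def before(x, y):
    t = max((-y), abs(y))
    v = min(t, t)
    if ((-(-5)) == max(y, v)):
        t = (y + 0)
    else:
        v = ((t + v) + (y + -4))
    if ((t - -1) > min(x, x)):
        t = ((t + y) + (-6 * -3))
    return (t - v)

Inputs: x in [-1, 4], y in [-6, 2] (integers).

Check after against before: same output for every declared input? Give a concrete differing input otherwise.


Equivalent. Although `min(t, t)` became `max(t, t)`, no input in the stated domain can expose it.
Across all 54 domain points the two functions coincide.
Tracing x=1, y=-4: before: t=4, then v=4, then ((-(-5)) == max(y, v)) is false, then v=0, then ((t - -1) > min(x, x)) is true, then t=18, then returns 18 | after: u=1, then t=4, then v=4, then ((-(-5)) == max(y, v)) is false, then v=0, then ((t - -1) > min(x, x)) is true, then t=18, then returns 18 — matching result 18.
verdict: equivalent


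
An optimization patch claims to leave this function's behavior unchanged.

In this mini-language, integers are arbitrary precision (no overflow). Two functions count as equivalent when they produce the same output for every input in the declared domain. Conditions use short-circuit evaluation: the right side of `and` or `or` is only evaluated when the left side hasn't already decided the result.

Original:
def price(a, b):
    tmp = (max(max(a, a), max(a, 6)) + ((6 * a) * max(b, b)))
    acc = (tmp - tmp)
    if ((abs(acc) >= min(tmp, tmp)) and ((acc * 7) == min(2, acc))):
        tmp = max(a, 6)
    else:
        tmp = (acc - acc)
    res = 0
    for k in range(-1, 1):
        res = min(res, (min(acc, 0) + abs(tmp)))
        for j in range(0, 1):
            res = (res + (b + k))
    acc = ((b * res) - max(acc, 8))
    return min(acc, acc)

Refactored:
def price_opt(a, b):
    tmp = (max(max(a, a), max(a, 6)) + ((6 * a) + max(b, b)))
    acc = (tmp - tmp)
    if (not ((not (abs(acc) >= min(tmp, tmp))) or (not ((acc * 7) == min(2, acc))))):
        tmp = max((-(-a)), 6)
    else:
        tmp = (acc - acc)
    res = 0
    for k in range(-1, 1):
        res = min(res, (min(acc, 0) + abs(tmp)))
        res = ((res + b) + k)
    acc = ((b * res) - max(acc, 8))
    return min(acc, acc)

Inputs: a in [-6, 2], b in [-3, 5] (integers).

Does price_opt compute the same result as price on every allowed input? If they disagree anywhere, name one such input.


There is a counterexample at a=-1, b=2: -2 on one side, -4 on the other.
price: tmp := -6 | acc := 0 | ((abs(acc) >= min(tmp, tmp)) and ((acc * 7) == min(2, acc))): true | tmp := 6 | res := 0 | iter k=-1: | res := 0 | iter j=0: | res := 1 | iter k=0: | res := 1 | iter j=0: | res := 3 | acc := -2 | result -2
price_opt: tmp := 2 | acc := 0 | (not ((not (abs(acc) >= min(tmp, tmp))) or (not ((acc * 7) == min(2, acc))))): false | tmp := 0 | res := 0 | iter k=-1: | res := 0 | res := 1 | iter k=0: | res := 0 | res := 2 | acc := -4 | result -4
verdict: not equivalent; witness: a=-1, b=2


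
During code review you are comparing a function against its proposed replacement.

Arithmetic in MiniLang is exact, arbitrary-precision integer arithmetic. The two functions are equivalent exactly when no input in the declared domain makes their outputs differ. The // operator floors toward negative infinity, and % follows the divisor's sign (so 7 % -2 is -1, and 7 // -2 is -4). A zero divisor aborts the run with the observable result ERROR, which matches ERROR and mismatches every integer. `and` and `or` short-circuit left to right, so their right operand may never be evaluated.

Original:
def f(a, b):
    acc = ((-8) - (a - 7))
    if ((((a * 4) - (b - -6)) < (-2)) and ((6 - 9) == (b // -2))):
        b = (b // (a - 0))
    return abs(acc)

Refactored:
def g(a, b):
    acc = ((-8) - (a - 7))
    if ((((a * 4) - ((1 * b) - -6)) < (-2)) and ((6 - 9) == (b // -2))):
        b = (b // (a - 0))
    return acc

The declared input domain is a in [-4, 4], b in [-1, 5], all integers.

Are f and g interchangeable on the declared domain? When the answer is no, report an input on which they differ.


Evaluate both at a=0, b=-1.
f: acc becomes -1; next ((((a * 4) - (b - -6)) < (-2)) and ((6 - 9) == (b // -2))) evaluates to false; next final value 1
g: acc becomes -1; next ((((a * 4) - ((1 * b) - -6)) < (-2)) and ((6 - 9) == (b // -2))) evaluates to false; next final value -1
1 != -1, so the rewrite changes behavior.
verdict: not equivalent; witness: a=0, b=-1


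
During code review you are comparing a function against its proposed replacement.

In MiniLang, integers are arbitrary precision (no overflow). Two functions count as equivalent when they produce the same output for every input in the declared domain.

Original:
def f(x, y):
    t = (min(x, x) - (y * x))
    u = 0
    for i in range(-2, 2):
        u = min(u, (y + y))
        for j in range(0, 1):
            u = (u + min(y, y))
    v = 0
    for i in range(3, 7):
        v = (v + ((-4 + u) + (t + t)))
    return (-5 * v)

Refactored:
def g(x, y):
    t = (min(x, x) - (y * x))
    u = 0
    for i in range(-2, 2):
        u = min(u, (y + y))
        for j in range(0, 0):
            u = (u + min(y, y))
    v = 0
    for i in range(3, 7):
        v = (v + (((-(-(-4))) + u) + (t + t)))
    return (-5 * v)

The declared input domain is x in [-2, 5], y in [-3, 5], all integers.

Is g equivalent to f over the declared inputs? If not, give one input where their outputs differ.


Not equivalent: x=-2, y=-3 separates them (760 vs 520).
f: t = -8; u = 0; [i=-2]; u = -6; [j=0]; u = -9; [i=-1]; u = -9; [j=0]; u = -12; [i=0]; u = -12; [j=0]; u = -15; [i=1]; u = -15; [j=0]; u = -18; v = 0; [i=3]; v = -38; [i=4]; v = -76; [i=5]; v = -114; [i=6]; v = -152; return 760
g: t = -8; u = 0; [i=-2]; u = -6; the j loop: no iterations; [i=-1]; u = -6; the j loop: no iterations; [i=0]; u = -6; the j loop: no iterations; [i=1]; u = -6; the j loop: no iterations; v = 0; [i=3]; v = -26; [i=4]; v = -52; [i=5]; v = -78; [i=6]; v = -104; return 520
verdict: not equivalent; witness: x=-2, y=-3


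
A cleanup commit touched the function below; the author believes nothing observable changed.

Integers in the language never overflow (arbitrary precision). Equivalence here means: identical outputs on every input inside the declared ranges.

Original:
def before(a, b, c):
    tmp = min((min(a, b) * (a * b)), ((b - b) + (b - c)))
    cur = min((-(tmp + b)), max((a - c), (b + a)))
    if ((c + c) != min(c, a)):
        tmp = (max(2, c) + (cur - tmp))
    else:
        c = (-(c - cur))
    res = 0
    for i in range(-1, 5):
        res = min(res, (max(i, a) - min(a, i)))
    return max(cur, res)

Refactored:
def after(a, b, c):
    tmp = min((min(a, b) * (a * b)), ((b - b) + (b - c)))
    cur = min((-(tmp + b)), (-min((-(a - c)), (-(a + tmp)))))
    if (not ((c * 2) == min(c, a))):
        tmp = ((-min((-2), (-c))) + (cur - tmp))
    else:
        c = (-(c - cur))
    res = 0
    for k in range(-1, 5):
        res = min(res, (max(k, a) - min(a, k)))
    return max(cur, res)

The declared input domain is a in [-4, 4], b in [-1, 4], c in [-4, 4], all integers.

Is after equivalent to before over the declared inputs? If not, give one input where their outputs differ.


Input a=0, b=1, c=3: 1 from before versus 0 from after.
verdict: not equivalent; witness: a=0, b=1, c=3


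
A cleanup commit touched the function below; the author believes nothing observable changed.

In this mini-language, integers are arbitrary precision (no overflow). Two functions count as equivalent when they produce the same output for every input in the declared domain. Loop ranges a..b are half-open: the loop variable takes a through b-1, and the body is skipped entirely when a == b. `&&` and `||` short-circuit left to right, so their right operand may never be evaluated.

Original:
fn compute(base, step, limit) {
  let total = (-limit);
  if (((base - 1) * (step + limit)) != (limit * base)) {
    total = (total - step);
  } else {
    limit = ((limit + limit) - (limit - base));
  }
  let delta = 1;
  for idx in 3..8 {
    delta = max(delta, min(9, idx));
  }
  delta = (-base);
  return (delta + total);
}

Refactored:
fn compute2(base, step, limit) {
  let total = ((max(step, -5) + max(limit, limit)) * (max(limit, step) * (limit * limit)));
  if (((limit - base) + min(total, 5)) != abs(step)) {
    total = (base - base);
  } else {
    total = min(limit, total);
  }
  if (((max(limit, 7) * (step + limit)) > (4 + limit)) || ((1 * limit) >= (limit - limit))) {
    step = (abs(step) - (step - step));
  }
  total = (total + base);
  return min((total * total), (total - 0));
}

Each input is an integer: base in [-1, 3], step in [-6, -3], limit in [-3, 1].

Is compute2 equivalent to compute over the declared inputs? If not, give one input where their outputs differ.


There is a counterexample at base=-1, step=-6, limit=-3: 10 on one side, -1 on the other.
compute: total becomes 3; next (((base - 1) * (step + limit)) != (limit * base)) evaluates to true; next total becomes 9; next delta becomes 1; next at idx=3:; next delta becomes 3; next at idx=4:; next delta becomes 4; next at idx=5:; next delta becomes 5; next at idx=6:; next delta becomes 6; next at idx=7:; next delta becomes 7; next delta becomes 1; next final value 10
compute2: total becomes 216; next (((limit - base) + min(total, 5)) != abs(step)) evaluates to true; next total becomes 0; next (((max(limit, 7) * (step + limit)) > (4 + limit)) || ((1 * limit) >= (limit - limit))) evaluates to false; next total becomes -1; next final value -1
verdict: not equivalent; witness: base=-1, step=-6, limit=-3


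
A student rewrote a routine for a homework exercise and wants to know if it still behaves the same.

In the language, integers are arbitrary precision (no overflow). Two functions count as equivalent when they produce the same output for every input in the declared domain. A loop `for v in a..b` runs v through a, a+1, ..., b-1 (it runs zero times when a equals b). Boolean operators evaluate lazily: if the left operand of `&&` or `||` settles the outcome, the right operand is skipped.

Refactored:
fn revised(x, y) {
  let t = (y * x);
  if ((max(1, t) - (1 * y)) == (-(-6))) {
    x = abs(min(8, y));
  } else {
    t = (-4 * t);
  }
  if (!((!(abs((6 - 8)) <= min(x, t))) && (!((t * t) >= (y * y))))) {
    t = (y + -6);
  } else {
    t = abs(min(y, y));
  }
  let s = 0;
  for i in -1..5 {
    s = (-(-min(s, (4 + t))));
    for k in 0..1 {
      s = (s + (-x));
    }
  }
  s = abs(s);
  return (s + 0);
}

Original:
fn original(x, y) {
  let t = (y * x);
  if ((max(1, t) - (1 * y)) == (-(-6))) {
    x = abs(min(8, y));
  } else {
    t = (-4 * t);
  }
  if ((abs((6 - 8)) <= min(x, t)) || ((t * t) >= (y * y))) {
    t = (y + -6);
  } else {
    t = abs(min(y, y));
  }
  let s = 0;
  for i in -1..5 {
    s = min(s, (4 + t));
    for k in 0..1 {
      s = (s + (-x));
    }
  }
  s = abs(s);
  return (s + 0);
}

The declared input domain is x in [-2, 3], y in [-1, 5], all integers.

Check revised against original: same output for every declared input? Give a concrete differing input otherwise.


Differences: boolean connective usage differs — yet all 42 inputs agree.
verdict: equivalent


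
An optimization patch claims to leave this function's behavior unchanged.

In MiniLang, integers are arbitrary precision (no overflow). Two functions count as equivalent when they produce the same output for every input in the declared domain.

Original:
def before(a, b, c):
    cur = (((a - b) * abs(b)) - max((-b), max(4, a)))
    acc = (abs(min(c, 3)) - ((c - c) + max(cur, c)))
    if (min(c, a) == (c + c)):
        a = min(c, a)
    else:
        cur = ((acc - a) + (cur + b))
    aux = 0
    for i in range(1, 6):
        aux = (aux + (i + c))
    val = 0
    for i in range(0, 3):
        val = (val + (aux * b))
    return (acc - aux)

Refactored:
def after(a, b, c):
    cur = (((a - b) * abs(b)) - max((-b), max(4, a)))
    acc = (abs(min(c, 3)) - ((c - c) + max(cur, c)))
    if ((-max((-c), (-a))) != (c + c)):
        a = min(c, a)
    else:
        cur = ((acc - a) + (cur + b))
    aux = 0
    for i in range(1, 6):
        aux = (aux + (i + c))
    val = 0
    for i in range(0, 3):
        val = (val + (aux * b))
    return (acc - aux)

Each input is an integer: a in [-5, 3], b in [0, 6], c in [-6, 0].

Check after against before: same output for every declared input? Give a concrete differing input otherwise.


Whatever the rewrite altered, no input in the stated domain can expose a difference; all 441 inputs agree.
verdict: equivalent


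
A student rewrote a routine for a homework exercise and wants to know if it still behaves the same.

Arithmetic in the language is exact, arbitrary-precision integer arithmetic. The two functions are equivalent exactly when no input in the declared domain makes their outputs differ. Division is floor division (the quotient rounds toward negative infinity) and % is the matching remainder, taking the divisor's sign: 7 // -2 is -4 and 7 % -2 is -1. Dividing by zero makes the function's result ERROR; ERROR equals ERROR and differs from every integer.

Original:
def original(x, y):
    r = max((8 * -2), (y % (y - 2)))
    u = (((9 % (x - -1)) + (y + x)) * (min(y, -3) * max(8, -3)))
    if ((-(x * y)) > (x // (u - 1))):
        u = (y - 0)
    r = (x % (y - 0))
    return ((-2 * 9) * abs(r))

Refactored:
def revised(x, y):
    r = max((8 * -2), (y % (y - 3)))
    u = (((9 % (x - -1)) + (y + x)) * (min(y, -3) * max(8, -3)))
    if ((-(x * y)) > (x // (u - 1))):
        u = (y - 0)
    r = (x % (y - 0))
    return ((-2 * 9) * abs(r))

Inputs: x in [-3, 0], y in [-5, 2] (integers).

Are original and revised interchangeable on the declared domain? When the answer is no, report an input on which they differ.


The rewrite breaks on x=-3, y=2, where the results are ERROR and -18.
original: hits division by zero so the output is ERROR
revised: r becomes 0; next u becomes 48; next ((-(x * y)) > (x // (u - 1))) evaluates to true; next u becomes 2; next r becomes 1; next final value -18
verdict: not equivalent; witness: x=-3, y=2


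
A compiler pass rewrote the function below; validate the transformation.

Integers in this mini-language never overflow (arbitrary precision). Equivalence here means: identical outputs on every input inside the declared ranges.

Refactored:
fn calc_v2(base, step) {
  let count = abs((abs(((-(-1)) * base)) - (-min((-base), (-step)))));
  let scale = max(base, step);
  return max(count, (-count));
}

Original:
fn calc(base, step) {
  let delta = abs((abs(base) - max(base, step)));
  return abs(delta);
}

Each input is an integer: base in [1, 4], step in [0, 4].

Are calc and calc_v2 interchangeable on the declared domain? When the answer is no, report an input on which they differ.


Comparing the listings, the differences include: arithmetic usage differs, plus statement counts differ, plus constant usage differs, plus min/max/abs usage differs, plus local variable names differ.
As a probe, take base=1, step=3: calc runs delta := 2 | result 2; calc_v2 runs count := 2 | scale := 3 | result 2; both end at 2.
Every one of the 20 inputs gives matching results.
verdict: equivalent


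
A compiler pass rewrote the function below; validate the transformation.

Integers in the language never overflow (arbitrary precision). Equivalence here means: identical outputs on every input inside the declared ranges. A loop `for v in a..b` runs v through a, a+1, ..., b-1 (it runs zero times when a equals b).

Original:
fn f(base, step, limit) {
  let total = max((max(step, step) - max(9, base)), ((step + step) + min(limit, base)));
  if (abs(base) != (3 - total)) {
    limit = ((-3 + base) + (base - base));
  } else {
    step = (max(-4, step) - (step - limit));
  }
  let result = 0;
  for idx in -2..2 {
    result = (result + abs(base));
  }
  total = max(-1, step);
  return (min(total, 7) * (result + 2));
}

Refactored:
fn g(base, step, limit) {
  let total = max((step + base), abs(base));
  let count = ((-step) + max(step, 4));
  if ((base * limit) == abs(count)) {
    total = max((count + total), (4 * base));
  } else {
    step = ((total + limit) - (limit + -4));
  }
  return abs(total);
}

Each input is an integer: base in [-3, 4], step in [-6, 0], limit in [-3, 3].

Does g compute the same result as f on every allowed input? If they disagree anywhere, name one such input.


Try base=-3, step=-6, limit=-3.
f: total=-15, then (abs(base) != (3 - total)) is true, then limit=-6, then result=0, then (idx=-2), then result=3, then (idx=-1), then result=6, then (idx=0), then result=9, then (idx=1), then result=12, then total=-1, then returns -14
g: total=3, then count=10, then ((base * limit) == abs(count)) is false, then step=7, then returns 3
-14 != 3, so the rewrite changes behavior.
verdict: not equivalent; witness: base=-3, step=-6, limit=-3


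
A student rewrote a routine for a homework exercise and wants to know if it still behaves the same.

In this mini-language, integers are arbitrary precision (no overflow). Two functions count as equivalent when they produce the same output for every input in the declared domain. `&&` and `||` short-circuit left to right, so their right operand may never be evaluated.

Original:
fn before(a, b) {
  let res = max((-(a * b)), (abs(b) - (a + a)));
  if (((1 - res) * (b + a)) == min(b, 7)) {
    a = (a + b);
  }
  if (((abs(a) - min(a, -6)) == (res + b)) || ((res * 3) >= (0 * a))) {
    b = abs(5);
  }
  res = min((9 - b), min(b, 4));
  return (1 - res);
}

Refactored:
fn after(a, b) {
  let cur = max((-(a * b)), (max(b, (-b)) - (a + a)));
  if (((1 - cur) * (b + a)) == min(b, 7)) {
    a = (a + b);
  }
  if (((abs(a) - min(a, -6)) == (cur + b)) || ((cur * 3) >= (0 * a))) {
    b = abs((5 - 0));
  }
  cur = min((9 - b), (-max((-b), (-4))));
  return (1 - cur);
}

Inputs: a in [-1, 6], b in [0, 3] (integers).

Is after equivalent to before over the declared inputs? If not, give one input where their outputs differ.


Reading the diff, among the changes: min/max/abs usage differs, plus constant usage differs, plus arithmetic usage differs, plus local variable names differ.
Spot check at a=3, b=3 — before: res becomes -3; next (((1 - res) * (b + a)) == min(b, 7)) evaluates to false; next (((abs(a) - min(a, -6)) == (res + b)) || ((res * 3) >= (0 * a))) evaluates to false; next res becomes 3; next final value -2. after: cur becomes -3; next (((1 - cur) * (b + a)) == min(b, 7)) evaluates to false; next (((abs(a) - min(a, -6)) == (cur + b)) || ((cur * 3) >= (0 * a))) evaluates to false; next cur becomes 3; next final value -2. Both give -2.
Sweeping the whole domain (32 inputs) finds no disagreement.
verdict: equivalent


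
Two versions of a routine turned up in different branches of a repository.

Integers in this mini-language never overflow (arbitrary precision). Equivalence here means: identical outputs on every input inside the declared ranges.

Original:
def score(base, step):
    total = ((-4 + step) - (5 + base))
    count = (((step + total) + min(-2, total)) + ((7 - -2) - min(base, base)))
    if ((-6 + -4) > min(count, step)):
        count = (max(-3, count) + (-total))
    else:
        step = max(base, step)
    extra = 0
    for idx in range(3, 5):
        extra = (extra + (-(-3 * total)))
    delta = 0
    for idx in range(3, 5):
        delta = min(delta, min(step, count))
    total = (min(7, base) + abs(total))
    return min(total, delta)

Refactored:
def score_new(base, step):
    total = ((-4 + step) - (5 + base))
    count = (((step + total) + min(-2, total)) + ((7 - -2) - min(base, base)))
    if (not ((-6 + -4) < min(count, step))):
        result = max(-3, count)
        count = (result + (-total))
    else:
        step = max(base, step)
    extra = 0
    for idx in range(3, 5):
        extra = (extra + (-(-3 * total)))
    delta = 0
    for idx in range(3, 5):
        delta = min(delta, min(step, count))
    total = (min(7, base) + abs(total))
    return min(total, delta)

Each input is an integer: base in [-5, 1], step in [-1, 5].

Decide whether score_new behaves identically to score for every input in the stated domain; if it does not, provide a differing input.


Equivalent. The suspicious-looking change has no observable effect anywhere in the declared ranges.
Every one of the 49 inputs gives matching results.
As a probe, take base=-3, step=3: score runs total = -3; count = 9; ((-6 + -4) > min(count, step)) -> false; step = 3; extra = 0; [idx=3]; extra = -9; [idx=4]; extra = -18; delta = 0; [idx=3]; delta = 0; [idx=4]; delta = 0; total = 0; return 0; score_new runs total = -3; count = 9; (not ((-6 + -4) < min(count, step))) -> false; step = 3; extra = 0; [idx=3]; extra = -9; [idx=4]; extra = -18; delta = 0; [idx=3]; delta = 0; [idx=4]; delta = 0; total = 0; return 0; both end at 0.
verdict: equivalent


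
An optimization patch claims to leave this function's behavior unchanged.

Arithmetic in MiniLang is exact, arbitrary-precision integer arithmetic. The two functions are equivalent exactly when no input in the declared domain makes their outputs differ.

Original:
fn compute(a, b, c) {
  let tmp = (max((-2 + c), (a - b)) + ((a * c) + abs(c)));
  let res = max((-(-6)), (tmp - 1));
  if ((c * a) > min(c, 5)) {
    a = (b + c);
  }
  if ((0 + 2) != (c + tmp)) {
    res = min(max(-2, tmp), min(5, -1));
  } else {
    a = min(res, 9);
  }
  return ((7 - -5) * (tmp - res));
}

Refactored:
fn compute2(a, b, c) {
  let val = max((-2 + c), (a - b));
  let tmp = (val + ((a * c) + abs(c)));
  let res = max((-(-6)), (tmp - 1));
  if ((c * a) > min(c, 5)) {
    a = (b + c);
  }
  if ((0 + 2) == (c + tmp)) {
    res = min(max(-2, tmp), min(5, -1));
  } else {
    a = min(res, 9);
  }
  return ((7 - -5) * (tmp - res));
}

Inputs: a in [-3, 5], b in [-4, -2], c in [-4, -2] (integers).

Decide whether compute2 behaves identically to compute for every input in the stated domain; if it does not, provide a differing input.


a=-3, b=-4, c=-4 yields 216 from compute but 12 from compute2.
verdict: not equivalent; witness: a=-3, b=-4, c=-4
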